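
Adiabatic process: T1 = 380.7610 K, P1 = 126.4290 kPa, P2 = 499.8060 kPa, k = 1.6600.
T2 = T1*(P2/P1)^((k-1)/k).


(k-1)/k = 0.3976
(P2/P1)^exp = 1.7272
T2 = 380.7610 * 1.7272 = 657.6517 K

657.6517 K


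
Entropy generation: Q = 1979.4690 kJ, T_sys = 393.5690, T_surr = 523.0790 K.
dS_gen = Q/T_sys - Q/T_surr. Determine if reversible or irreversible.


dS_sys = 1979.4690/393.5690 = 5.0295 kJ/K
dS_surr = -1979.4690/523.0790 = -3.7843 kJ/K
dS_gen = 5.0295 - 3.7843 = 1.2453 kJ/K (irreversible)

dS_gen = 1.2453 kJ/K, irreversible


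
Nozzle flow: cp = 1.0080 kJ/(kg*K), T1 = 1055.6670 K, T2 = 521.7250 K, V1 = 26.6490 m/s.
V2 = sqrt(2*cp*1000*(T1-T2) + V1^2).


dT = 533.9420 K
2*cp*1000*dT = 1076427.0720
V1^2 = 710.1692
V2 = sqrt(1077137.2412) = 1037.8522 m/s

1037.8522 m/s


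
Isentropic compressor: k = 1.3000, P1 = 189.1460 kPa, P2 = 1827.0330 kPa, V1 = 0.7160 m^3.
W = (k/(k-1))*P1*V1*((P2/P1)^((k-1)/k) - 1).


(k-1)/k = 0.2308
(P2/P1)^exp = 1.6877
W = 4.3333 * 189.1460 * 0.7160 * (1.6877 - 1) = 403.5832 kJ

403.5832 kJ


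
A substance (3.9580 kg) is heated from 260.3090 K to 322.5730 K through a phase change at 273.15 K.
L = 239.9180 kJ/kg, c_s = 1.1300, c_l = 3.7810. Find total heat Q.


Q1 (sensible, solid) = 3.9580 * 1.1300 * 12.8410 = 57.4319 kJ
Q2 (latent) = 3.9580 * 239.9180 = 949.5954 kJ
Q3 (sensible, liquid) = 3.9580 * 3.7810 * 49.4230 = 739.6250 kJ
Q_total = 1746.6523 kJ

1746.6523 kJ


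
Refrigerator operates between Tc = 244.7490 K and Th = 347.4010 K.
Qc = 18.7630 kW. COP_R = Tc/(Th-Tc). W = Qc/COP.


COP = 244.7490 / 102.6520 = 2.3843
W = 18.7630 / 2.3843 = 7.8695 kW

COP = 2.3843, W = 7.8695 kW


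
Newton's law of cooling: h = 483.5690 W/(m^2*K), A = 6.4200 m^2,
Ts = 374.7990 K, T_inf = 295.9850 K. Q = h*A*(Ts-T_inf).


dT = 78.8140 K
Q = 483.5690 * 6.4200 * 78.8140 = 244679.0860 W

244679.0860 W


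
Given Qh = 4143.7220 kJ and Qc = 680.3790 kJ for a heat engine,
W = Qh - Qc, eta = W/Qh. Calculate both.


W = 4143.7220 - 680.3790 = 3463.3430 kJ
eta = 3463.3430 / 4143.7220 = 0.8358 = 83.5805%

W = 3463.3430 kJ, eta = 83.5805%


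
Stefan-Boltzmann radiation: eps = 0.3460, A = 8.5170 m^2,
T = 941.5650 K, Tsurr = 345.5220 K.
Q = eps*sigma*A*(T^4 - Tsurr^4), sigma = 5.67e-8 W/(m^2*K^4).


T^4 = 7.8596e+11
Tsurr^4 = 1.4253e+10
Q = 0.3460 * 5.67e-8 * 8.5170 * 7.7171e+11 = 128943.3963 W

128943.3963 W


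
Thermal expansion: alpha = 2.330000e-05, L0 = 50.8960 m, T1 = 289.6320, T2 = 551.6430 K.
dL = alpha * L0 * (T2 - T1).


dT = 262.0110 K
dL = 2.330000e-05 * 50.8960 * 262.0110 = 0.310713 m
L_final = 51.206713 m

dL = 0.310713 m


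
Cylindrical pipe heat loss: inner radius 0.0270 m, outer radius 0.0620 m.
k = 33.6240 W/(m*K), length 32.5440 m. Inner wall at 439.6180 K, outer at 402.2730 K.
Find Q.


dT = 37.3450 K
ln(ro/ri) = 0.8313
Q = 2*pi*33.6240*32.5440*37.3450 / 0.8313 = 308870.3043 W

308870.3043 W


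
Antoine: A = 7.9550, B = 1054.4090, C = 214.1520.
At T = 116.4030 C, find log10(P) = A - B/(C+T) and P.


C+T = 330.5550
B/(C+T) = 3.1898
log10(P) = 7.9550 - 3.1898 = 4.7652
P = 10^4.7652 = 58235.2440 mmHg

58235.2440 mmHg


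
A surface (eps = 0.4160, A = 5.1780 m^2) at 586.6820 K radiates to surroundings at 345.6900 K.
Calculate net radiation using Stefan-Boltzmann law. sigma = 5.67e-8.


T^4 = 1.1847e+11
Tsurr^4 = 1.4281e+10
Q = 0.4160 * 5.67e-8 * 5.1780 * 1.0419e+11 = 12725.2081 W

12725.2081 W


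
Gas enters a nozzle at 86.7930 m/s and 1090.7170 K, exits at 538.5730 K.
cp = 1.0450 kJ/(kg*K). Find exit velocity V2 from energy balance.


dT = 552.1440 K
2*cp*1000*dT = 1153980.9600
V1^2 = 7533.0248
V2 = sqrt(1161513.9848) = 1077.7356 m/s

1077.7356 m/s


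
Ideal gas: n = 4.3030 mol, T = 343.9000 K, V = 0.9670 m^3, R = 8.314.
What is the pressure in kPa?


P = nRT/V = 4.3030 * 8.314 * 343.9000 / 0.9670
= 12303.0713 / 0.9670 = 12722.9280 Pa = 12.7229 kPa

12.7229 kPa


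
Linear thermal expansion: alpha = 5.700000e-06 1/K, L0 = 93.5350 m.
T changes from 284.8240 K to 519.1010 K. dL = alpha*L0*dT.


dT = 234.2770 K
dL = 5.700000e-06 * 93.5350 * 234.2770 = 0.124905 m
L_final = 93.659905 m

dL = 0.124905 m


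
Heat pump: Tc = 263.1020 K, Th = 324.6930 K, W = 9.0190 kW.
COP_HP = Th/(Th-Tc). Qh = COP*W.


COP = 324.6930 / 61.5910 = 5.2718
Qh = 5.2718 * 9.0190 = 47.5460 kW

COP = 5.2718, Qh = 47.5460 kW


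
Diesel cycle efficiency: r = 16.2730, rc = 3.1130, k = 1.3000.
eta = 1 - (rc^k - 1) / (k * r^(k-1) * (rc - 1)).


r^(k-1) = 2.3091
rc^k = 4.3766
eta = 0.4677 = 46.7657%

46.7657%


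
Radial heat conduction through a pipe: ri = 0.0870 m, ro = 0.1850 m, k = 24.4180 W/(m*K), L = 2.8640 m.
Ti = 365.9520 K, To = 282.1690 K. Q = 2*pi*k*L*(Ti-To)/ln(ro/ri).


dT = 83.7830 K
ln(ro/ri) = 0.7544
Q = 2*pi*24.4180*2.8640*83.7830 / 0.7544 = 48796.6194 W

48796.6194 W


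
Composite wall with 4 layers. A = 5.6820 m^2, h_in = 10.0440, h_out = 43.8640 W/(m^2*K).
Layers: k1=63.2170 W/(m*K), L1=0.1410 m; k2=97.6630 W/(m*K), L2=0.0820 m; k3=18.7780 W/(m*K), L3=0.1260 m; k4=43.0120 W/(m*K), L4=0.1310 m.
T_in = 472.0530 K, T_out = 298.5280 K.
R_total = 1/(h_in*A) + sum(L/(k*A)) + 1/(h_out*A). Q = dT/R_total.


R_conv_in = 1/(10.0440*5.6820) = 0.0175
R_1 = 0.1410/(63.2170*5.6820) = 0.0004
R_2 = 0.0820/(97.6630*5.6820) = 0.0001
R_3 = 0.1260/(18.7780*5.6820) = 0.0012
R_4 = 0.1310/(43.0120*5.6820) = 0.0005
R_conv_out = 1/(43.8640*5.6820) = 0.0040
R_total = 0.0238 K/W
Q = 173.5250 / 0.0238 = 7293.4612 W

R_total = 0.0238 K/W, Q = 7293.4612 W


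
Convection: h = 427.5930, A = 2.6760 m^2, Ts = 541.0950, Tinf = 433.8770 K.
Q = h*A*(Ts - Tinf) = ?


dT = 107.2180 K
Q = 427.5930 * 2.6760 * 107.2180 = 122683.0029 W

122683.0029 W


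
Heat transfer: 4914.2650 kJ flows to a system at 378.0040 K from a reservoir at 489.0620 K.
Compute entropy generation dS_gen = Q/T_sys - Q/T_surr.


dS_sys = 4914.2650/378.0040 = 13.0006 kJ/K
dS_surr = -4914.2650/489.0620 = -10.0483 kJ/K
dS_gen = 13.0006 - 10.0483 = 2.9522 kJ/K (irreversible)

dS_gen = 2.9522 kJ/K, irreversible


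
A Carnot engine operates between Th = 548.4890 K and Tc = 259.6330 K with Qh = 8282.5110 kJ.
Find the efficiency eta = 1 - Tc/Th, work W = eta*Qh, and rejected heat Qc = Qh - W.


eta = 1 - 259.6330/548.4890 = 0.5266
W = 0.5266 * 8282.5110 = 4361.8979 kJ
Qc = 8282.5110 - 4361.8979 = 3920.6131 kJ

eta = 52.6640%, W = 4361.8979 kJ, Qc = 3920.6131 kJ


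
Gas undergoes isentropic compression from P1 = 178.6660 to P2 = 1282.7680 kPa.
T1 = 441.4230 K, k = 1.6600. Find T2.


(k-1)/k = 0.3976
(P2/P1)^exp = 2.1897
T2 = 441.4230 * 2.1897 = 966.5727 K

966.5727 K


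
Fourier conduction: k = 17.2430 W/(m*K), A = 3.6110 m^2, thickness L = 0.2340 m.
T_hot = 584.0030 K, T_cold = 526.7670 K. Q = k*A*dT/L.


dT = 57.2360 K
Q = 17.2430 * 3.6110 * 57.2360 / 0.2340 = 15229.7837 W

15229.7837 W


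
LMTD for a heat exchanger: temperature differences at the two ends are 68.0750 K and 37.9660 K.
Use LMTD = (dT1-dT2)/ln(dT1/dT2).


dT1/dT2 = 1.7931
ln(dT1/dT2) = 0.5839
LMTD = 30.1090 / 0.5839 = 51.5637 K

51.5637 K


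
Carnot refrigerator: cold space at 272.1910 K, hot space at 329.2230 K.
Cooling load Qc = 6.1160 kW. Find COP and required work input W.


COP = 272.1910 / 57.0320 = 4.7726
W = 6.1160 / 4.7726 = 1.2815 kW

COP = 4.7726, W = 1.2815 kW


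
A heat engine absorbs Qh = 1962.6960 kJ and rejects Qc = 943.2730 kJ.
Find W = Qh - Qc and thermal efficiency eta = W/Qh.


W = 1962.6960 - 943.2730 = 1019.4230 kJ
eta = 1019.4230 / 1962.6960 = 0.5194 = 51.9399%

W = 1019.4230 kJ, eta = 51.9399%


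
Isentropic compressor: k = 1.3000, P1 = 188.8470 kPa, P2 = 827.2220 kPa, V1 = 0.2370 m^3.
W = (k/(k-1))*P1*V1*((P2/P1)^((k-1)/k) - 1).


(k-1)/k = 0.2308
(P2/P1)^exp = 1.4062
W = 4.3333 * 188.8470 * 0.2370 * (1.4062 - 1) = 78.7771 kJ

78.7771 kJ


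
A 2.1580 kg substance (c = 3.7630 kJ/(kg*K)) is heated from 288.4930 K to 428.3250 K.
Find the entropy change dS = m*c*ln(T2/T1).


T2/T1 = 1.4847
ln(T2/T1) = 0.3952
dS = 2.1580 * 3.7630 * 0.3952 = 3.2093 kJ/K

3.2093 kJ/K


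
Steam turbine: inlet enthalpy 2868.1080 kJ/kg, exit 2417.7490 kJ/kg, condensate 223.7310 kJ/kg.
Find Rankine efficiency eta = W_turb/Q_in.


W = 450.3590 kJ/kg
Q_in = 2644.3770 kJ/kg
eta = 0.1703 = 17.0308%

eta = 17.0308%


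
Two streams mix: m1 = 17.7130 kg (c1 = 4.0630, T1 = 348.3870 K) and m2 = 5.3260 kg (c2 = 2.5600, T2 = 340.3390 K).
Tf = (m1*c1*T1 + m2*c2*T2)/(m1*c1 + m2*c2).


num = 29713.0599
den = 85.6025
Tf = 347.1051 K

347.1051 K


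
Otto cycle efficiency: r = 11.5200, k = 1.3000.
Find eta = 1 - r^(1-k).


r^(k-1) = 2.0818
eta = 1 - 1/2.0818 = 0.5196 = 51.9643%

51.9643%


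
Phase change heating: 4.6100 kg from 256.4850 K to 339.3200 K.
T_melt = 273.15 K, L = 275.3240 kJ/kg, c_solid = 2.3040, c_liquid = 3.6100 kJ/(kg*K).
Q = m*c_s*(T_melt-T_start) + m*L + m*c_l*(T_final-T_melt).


Q1 (sensible, solid) = 4.6100 * 2.3040 * 16.6650 = 177.0063 kJ
Q2 (latent) = 4.6100 * 275.3240 = 1269.2436 kJ
Q3 (sensible, liquid) = 4.6100 * 3.6100 * 66.1700 = 1101.2078 kJ
Q_total = 2547.4577 kJ

2547.4577 kJ


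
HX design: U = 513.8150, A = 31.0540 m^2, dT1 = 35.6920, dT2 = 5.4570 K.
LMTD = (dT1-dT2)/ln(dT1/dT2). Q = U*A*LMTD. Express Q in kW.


LMTD = 16.0993 K
Q = 513.8150 * 31.0540 * 16.0993 = 256881.2343 W = 256.8812 kW

256.8812 kW


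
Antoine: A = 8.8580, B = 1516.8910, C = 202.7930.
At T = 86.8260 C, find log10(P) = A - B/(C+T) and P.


C+T = 289.6190
B/(C+T) = 5.2375
log10(P) = 8.8580 - 5.2375 = 3.6205
P = 10^3.6205 = 4173.1148 mmHg

4173.1148 mmHg


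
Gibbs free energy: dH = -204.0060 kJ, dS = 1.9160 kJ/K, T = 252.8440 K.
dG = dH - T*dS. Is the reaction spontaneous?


T*dS = 252.8440 * 1.9160 = 484.4491 kJ
dG = -204.0060 - 484.4491 = -688.4551 kJ (spontaneous)

dG = -688.4551 kJ, spontaneous


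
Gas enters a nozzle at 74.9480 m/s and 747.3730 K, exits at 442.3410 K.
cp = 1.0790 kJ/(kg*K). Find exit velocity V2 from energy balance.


dT = 305.0320 K
2*cp*1000*dT = 658259.0560
V1^2 = 5617.2027
V2 = sqrt(663876.2587) = 814.7860 m/s

814.7860 m/s


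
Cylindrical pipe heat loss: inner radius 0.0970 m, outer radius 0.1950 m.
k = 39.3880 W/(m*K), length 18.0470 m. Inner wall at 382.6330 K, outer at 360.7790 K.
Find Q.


dT = 21.8540 K
ln(ro/ri) = 0.6983
Q = 2*pi*39.3880*18.0470*21.8540 / 0.6983 = 139779.9289 W

139779.9289 W


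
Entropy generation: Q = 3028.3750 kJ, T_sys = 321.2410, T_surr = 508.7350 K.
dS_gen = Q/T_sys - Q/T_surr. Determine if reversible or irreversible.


dS_sys = 3028.3750/321.2410 = 9.4271 kJ/K
dS_surr = -3028.3750/508.7350 = -5.9528 kJ/K
dS_gen = 9.4271 - 5.9528 = 3.4744 kJ/K (irreversible)

dS_gen = 3.4744 kJ/K, irreversible


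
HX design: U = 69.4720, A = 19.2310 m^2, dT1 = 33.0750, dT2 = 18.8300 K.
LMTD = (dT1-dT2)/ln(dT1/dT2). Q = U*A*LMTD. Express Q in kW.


LMTD = 25.2873 K
Q = 69.4720 * 19.2310 * 25.2873 = 33784.2315 W = 33.7842 kW

33.7842 kW


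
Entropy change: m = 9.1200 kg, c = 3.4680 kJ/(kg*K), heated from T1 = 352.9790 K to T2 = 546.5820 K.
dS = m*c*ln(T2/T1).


T2/T1 = 1.5485
ln(T2/T1) = 0.4373
dS = 9.1200 * 3.4680 * 0.4373 = 13.8302 kJ/K

13.8302 kJ/K


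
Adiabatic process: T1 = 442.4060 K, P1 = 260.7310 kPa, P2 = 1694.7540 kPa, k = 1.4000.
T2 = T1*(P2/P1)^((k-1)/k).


(k-1)/k = 0.2857
(P2/P1)^exp = 1.7071
T2 = 442.4060 * 1.7071 = 755.2351 K

755.2351 K


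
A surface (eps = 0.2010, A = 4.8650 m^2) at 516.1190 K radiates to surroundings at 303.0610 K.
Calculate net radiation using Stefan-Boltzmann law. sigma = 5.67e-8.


T^4 = 7.0958e+10
Tsurr^4 = 8.4357e+09
Q = 0.2010 * 5.67e-8 * 4.8650 * 6.2522e+10 = 3466.5286 W

3466.5286 W


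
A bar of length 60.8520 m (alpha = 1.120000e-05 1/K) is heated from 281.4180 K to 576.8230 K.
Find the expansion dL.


dT = 295.4050 K
dL = 1.120000e-05 * 60.8520 * 295.4050 = 0.201331 m
L_final = 61.053331 m

dL = 0.201331 m


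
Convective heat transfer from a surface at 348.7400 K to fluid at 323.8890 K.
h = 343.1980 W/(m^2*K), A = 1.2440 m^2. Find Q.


dT = 24.8510 K
Q = 343.1980 * 1.2440 * 24.8510 = 10609.8440 W

10609.8440 W


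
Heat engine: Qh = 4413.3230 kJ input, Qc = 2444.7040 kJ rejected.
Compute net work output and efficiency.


W = 4413.3230 - 2444.7040 = 1968.6190 kJ
eta = 1968.6190 / 4413.3230 = 0.4461 = 44.6063%

W = 1968.6190 kJ, eta = 44.6063%


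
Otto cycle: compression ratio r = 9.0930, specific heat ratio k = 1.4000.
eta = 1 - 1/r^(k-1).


r^(k-1) = 2.4181
eta = 1 - 1/2.4181 = 0.5865 = 58.6460%

58.6460%


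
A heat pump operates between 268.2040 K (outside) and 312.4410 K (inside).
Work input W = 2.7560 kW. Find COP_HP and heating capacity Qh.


COP = 312.4410 / 44.2370 = 7.0629
Qh = 7.0629 * 2.7560 = 19.4653 kW

COP = 7.0629, Qh = 19.4653 kW


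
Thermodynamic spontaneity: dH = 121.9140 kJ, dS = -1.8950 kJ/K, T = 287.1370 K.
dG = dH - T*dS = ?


T*dS = 287.1370 * -1.8950 = -544.1246 kJ
dG = 121.9140 + 544.1246 = 666.0386 kJ (non-spontaneous)

dG = 666.0386 kJ, non-spontaneous


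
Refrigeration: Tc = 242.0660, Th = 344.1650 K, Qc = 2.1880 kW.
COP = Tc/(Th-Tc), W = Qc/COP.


COP = 242.0660 / 102.0990 = 2.3709
W = 2.1880 / 2.3709 = 0.9229 kW

COP = 2.3709, W = 0.9229 kW


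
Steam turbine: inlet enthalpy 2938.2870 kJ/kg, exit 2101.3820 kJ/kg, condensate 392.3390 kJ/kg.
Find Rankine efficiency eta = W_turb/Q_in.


W = 836.9050 kJ/kg
Q_in = 2545.9480 kJ/kg
eta = 0.3287 = 32.8720%

eta = 32.8720%


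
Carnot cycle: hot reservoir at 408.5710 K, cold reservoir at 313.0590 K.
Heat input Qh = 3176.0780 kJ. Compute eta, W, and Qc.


eta = 1 - 313.0590/408.5710 = 0.2338
W = 0.2338 * 3176.0780 = 742.4745 kJ
Qc = 3176.0780 - 742.4745 = 2433.6035 kJ

eta = 23.3771%, W = 742.4745 kJ, Qc = 2433.6035 kJ


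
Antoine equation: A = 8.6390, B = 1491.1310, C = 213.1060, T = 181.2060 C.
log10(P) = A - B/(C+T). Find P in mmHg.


C+T = 394.3120
B/(C+T) = 3.7816
log10(P) = 8.6390 - 3.7816 = 4.8574
P = 10^4.8574 = 72010.8805 mmHg

72010.8805 mmHg


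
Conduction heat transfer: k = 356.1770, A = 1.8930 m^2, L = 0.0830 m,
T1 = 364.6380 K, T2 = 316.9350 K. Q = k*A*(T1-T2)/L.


dT = 47.7030 K
Q = 356.1770 * 1.8930 * 47.7030 / 0.0830 = 387511.0450 W

387511.0450 W


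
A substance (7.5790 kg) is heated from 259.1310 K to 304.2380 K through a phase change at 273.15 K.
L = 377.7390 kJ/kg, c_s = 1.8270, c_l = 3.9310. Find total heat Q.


Q1 (sensible, solid) = 7.5790 * 1.8270 * 14.0190 = 194.1188 kJ
Q2 (latent) = 7.5790 * 377.7390 = 2862.8839 kJ
Q3 (sensible, liquid) = 7.5790 * 3.9310 * 31.0880 = 926.2063 kJ
Q_total = 3983.2089 kJ

3983.2089 kJ


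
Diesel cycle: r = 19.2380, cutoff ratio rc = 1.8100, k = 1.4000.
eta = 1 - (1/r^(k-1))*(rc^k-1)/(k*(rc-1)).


r^(k-1) = 3.2634
rc^k = 2.2948
eta = 0.6501 = 65.0107%

65.0107%


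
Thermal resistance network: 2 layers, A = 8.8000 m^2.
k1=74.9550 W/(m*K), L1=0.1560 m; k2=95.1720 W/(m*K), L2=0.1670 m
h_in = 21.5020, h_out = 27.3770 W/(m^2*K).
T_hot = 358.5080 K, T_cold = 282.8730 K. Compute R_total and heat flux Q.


R_conv_in = 1/(21.5020*8.8000) = 0.0053
R_1 = 0.1560/(74.9550*8.8000) = 0.0002
R_2 = 0.1670/(95.1720*8.8000) = 0.0002
R_conv_out = 1/(27.3770*8.8000) = 0.0042
R_total = 0.0099 K/W
Q = 75.6350 / 0.0099 = 7661.8609 W

R_total = 0.0099 K/W, Q = 7661.8609 W


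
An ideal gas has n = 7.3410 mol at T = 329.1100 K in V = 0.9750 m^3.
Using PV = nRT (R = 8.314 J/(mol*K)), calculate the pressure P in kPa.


P = nRT/V = 7.3410 * 8.314 * 329.1100 / 0.9750
= 20086.5950 / 0.9750 = 20601.6359 Pa = 20.6016 kPa

20.6016 kPa


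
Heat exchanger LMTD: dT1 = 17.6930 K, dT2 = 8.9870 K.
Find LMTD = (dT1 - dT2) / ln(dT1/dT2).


dT1/dT2 = 1.9687
ln(dT1/dT2) = 0.6774
LMTD = 8.7060 / 0.6774 = 12.8523 K

12.8523 K


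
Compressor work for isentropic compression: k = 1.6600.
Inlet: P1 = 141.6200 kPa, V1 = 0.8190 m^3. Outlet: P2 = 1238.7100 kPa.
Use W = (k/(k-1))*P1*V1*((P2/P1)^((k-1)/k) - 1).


(k-1)/k = 0.3976
(P2/P1)^exp = 2.3685
W = 2.5152 * 141.6200 * 0.8190 * (2.3685 - 1) = 399.2170 kJ

399.2170 kJ


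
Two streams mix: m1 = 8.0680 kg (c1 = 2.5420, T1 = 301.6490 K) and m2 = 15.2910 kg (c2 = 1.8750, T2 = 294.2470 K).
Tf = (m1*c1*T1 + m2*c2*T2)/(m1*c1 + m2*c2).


num = 14622.7213
den = 49.1795
Tf = 297.3338 K

297.3338 K


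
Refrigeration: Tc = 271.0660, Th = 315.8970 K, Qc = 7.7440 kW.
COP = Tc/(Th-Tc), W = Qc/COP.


COP = 271.0660 / 44.8310 = 6.0464
W = 7.7440 / 6.0464 = 1.2808 kW

COP = 6.0464, W = 1.2808 kW


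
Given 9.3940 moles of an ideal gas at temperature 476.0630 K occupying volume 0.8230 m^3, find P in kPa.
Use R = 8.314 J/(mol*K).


P = nRT/V = 9.3940 * 8.314 * 476.0630 / 0.8230
= 37181.3372 / 0.8230 = 45177.8095 Pa = 45.1778 kPa

45.1778 kPa


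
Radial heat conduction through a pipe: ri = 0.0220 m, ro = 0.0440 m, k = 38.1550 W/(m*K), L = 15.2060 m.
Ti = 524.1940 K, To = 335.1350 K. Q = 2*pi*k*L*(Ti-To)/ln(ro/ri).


dT = 189.0590 K
ln(ro/ri) = 0.6931
Q = 2*pi*38.1550*15.2060*189.0590 / 0.6931 = 994301.7591 W

994301.7591 W


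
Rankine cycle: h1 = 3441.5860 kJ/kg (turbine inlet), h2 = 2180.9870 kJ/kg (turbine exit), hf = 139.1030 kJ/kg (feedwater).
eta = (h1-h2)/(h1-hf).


W = 1260.5990 kJ/kg
Q_in = 3302.4830 kJ/kg
eta = 0.3817 = 38.1712%

eta = 38.1712%


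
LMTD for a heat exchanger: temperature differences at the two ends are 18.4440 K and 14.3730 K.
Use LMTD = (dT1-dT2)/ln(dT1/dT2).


dT1/dT2 = 1.2832
ln(dT1/dT2) = 0.2494
LMTD = 4.0710 / 0.2494 = 16.3240 K

16.3240 K


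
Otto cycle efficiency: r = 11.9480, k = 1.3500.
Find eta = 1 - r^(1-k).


r^(k-1) = 2.3826
eta = 1 - 1/2.3826 = 0.5803 = 58.0293%

58.0293%


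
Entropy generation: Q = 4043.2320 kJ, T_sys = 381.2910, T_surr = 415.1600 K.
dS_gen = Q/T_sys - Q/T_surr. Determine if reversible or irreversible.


dS_sys = 4043.2320/381.2910 = 10.6041 kJ/K
dS_surr = -4043.2320/415.1600 = -9.7390 kJ/K
dS_gen = 10.6041 - 9.7390 = 0.8651 kJ/K (irreversible)

dS_gen = 0.8651 kJ/K, irreversible


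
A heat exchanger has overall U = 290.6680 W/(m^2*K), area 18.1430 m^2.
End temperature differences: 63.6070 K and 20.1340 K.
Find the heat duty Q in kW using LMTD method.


LMTD = 37.7923 K
Q = 290.6680 * 18.1430 * 37.7923 = 199301.0929 W = 199.3011 kW

199.3011 kW


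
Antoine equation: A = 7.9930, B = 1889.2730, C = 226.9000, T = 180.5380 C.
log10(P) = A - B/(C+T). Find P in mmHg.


C+T = 407.4380
B/(C+T) = 4.6370
log10(P) = 7.9930 - 4.6370 = 3.3560
P = 10^3.3560 = 2270.0830 mmHg

2270.0830 mmHg


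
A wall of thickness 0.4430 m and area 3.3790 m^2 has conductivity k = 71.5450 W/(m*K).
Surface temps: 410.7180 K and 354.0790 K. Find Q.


dT = 56.6390 K
Q = 71.5450 * 3.3790 * 56.6390 / 0.4430 = 30908.5997 W

30908.5997 W


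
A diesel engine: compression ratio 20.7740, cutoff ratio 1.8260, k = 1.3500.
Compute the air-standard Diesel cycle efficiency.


r^(k-1) = 2.8916
rc^k = 2.2544
eta = 0.6110 = 61.0972%

61.0972%


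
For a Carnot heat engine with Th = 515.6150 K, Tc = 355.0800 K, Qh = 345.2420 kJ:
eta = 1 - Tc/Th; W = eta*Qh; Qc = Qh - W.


eta = 1 - 355.0800/515.6150 = 0.3113
W = 0.3113 * 345.2420 = 107.4899 kJ
Qc = 345.2420 - 107.4899 = 237.7521 kJ

eta = 31.1347%, W = 107.4899 kJ, Qc = 237.7521 kJ


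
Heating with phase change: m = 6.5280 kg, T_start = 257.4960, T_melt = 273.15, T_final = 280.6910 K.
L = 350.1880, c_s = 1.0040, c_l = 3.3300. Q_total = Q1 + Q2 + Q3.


Q1 (sensible, solid) = 6.5280 * 1.0040 * 15.6540 = 102.5981 kJ
Q2 (latent) = 6.5280 * 350.1880 = 2286.0273 kJ
Q3 (sensible, liquid) = 6.5280 * 3.3300 * 7.5410 = 163.9281 kJ
Q_total = 2552.5534 kJ

2552.5534 kJ


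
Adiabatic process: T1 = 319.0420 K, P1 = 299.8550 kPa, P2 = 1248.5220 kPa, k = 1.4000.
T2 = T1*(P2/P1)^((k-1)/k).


(k-1)/k = 0.2857
(P2/P1)^exp = 1.5031
T2 = 319.0420 * 1.5031 = 479.5607 K

479.5607 K


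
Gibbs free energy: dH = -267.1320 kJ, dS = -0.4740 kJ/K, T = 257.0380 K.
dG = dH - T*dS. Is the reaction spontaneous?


T*dS = 257.0380 * -0.4740 = -121.8360 kJ
dG = -267.1320 + 121.8360 = -145.2960 kJ (spontaneous)

dG = -145.2960 kJ, spontaneous


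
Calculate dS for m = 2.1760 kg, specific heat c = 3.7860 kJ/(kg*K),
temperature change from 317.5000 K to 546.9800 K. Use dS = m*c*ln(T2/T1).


T2/T1 = 1.7228
ln(T2/T1) = 0.5439
dS = 2.1760 * 3.7860 * 0.5439 = 4.4811 kJ/K

4.4811 kJ/K


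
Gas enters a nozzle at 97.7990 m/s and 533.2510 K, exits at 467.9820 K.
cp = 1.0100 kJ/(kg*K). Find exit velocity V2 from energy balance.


dT = 65.2690 K
2*cp*1000*dT = 131843.3800
V1^2 = 9564.6444
V2 = sqrt(141408.0244) = 376.0426 m/s

376.0426 m/s


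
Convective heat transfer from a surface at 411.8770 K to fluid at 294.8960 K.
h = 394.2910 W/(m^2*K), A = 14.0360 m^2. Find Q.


dT = 116.9810 K
Q = 394.2910 * 14.0360 * 116.9810 = 647404.2606 W

647404.2606 W


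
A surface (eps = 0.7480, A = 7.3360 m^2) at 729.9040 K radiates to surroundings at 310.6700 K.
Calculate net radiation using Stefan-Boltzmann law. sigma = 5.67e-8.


T^4 = 2.8383e+11
Tsurr^4 = 9.3153e+09
Q = 0.7480 * 5.67e-8 * 7.3360 * 2.7452e+11 = 85411.1180 W

85411.1180 W


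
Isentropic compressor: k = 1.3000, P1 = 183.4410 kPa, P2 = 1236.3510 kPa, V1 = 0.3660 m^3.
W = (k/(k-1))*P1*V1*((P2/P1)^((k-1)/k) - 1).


(k-1)/k = 0.2308
(P2/P1)^exp = 1.5532
W = 4.3333 * 183.4410 * 0.3660 * (1.5532 - 1) = 160.9450 kJ

160.9450 kJ


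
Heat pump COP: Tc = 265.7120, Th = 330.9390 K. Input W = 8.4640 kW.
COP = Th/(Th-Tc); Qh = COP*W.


COP = 330.9390 / 65.2270 = 5.0737
Qh = 5.0737 * 8.4640 = 42.9434 kW

COP = 5.0737, Qh = 42.9434 kW


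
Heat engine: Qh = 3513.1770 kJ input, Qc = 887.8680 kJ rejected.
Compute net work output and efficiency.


W = 3513.1770 - 887.8680 = 2625.3090 kJ
eta = 2625.3090 / 3513.1770 = 0.7473 = 74.7275%

W = 2625.3090 kJ, eta = 74.7275%


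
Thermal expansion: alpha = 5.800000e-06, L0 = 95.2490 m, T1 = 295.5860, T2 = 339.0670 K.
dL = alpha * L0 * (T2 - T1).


dT = 43.4810 K
dL = 5.800000e-06 * 95.2490 * 43.4810 = 0.024021 m
L_final = 95.273021 m

dL = 0.024021 m


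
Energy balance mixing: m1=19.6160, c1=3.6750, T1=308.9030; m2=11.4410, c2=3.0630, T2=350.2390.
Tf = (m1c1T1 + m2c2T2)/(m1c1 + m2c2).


num = 34542.1461
den = 107.1326
Tf = 322.4243 K

322.4243 K


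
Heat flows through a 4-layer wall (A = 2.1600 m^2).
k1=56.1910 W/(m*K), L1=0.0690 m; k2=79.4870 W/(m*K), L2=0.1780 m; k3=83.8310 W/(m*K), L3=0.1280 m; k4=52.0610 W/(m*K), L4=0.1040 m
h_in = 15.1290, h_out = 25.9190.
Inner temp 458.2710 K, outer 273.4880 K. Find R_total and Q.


R_conv_in = 1/(15.1290*2.1600) = 0.0306
R_1 = 0.0690/(56.1910*2.1600) = 0.0006
R_2 = 0.1780/(79.4870*2.1600) = 0.0010
R_3 = 0.1280/(83.8310*2.1600) = 0.0007
R_4 = 0.1040/(52.0610*2.1600) = 0.0009
R_conv_out = 1/(25.9190*2.1600) = 0.0179
R_total = 0.0517 K/W
Q = 184.7830 / 0.0517 = 3574.1453 W

R_total = 0.0517 K/W, Q = 3574.1453 W


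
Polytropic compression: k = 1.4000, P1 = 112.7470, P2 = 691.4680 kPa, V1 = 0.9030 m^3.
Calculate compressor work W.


(k-1)/k = 0.2857
(P2/P1)^exp = 1.6790
W = 3.5000 * 112.7470 * 0.9030 * (1.6790 - 1) = 241.9487 kJ

241.9487 kJ


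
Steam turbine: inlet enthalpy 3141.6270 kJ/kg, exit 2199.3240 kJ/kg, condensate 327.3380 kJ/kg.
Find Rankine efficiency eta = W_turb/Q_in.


W = 942.3030 kJ/kg
Q_in = 2814.2890 kJ/kg
eta = 0.3348 = 33.4828%

eta = 33.4828%


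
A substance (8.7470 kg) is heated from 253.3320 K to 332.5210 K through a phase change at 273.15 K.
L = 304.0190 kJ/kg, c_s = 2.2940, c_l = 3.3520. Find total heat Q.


Q1 (sensible, solid) = 8.7470 * 2.2940 * 19.8180 = 397.6604 kJ
Q2 (latent) = 8.7470 * 304.0190 = 2659.2542 kJ
Q3 (sensible, liquid) = 8.7470 * 3.3520 * 59.3710 = 1740.7544 kJ
Q_total = 4797.6690 kJ

4797.6690 kJ


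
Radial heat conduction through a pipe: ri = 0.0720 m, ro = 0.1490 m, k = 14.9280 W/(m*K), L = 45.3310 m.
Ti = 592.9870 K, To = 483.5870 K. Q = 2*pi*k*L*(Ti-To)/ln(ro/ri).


dT = 109.4000 K
ln(ro/ri) = 0.7273
Q = 2*pi*14.9280*45.3310*109.4000 / 0.7273 = 639576.2968 W

639576.2968 W


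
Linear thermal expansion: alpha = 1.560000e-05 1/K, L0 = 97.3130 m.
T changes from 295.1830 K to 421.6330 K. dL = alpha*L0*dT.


dT = 126.4500 K
dL = 1.560000e-05 * 97.3130 * 126.4500 = 0.191962 m
L_final = 97.504962 m

dL = 0.191962 m


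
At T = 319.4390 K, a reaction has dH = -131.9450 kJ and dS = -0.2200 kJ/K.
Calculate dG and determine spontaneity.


T*dS = 319.4390 * -0.2200 = -70.2766 kJ
dG = -131.9450 + 70.2766 = -61.6684 kJ (spontaneous)

dG = -61.6684 kJ, spontaneous


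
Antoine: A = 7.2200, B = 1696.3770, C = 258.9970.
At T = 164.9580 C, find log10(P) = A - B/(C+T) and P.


C+T = 423.9550
B/(C+T) = 4.0013
log10(P) = 7.2200 - 4.0013 = 3.2187
P = 10^3.2187 = 1654.5739 mmHg

1654.5739 mmHg


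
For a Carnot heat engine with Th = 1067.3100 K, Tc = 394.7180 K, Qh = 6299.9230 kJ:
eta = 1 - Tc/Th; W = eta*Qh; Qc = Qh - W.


eta = 1 - 394.7180/1067.3100 = 0.6302
W = 0.6302 * 6299.9230 = 3970.0535 kJ
Qc = 6299.9230 - 3970.0535 = 2329.8695 kJ

eta = 63.0175%, W = 3970.0535 kJ, Qc = 2329.8695 kJ


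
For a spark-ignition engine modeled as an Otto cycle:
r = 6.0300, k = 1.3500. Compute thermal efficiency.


r^(k-1) = 1.8755
eta = 1 - 1/1.8755 = 0.4668 = 46.6801%

46.6801%


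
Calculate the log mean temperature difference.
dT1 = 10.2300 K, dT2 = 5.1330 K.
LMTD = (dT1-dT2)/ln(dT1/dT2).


dT1/dT2 = 1.9930
ln(dT1/dT2) = 0.6896
LMTD = 5.0970 / 0.6896 = 7.3909 K

7.3909 K


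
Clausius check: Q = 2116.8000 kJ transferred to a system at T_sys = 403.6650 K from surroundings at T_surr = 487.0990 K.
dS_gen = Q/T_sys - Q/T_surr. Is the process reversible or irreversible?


dS_sys = 2116.8000/403.6650 = 5.2440 kJ/K
dS_surr = -2116.8000/487.0990 = -4.3457 kJ/K
dS_gen = 5.2440 - 4.3457 = 0.8982 kJ/K (irreversible)

dS_gen = 0.8982 kJ/K, irreversible


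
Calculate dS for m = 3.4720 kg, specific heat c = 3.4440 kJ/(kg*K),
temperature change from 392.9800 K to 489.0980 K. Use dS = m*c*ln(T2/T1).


T2/T1 = 1.2446
ln(T2/T1) = 0.2188
dS = 3.4720 * 3.4440 * 0.2188 = 2.6164 kJ/K

2.6164 kJ/K


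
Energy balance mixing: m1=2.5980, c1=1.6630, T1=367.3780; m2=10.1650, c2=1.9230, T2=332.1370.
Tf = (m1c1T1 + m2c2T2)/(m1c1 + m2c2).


num = 8079.6270
den = 23.8678
Tf = 338.5162 K

338.5162 K


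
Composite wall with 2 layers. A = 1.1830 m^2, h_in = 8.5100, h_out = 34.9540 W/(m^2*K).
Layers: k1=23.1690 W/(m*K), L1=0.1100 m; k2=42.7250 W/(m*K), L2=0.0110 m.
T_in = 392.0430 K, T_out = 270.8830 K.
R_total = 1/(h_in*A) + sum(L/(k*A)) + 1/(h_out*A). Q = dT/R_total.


R_conv_in = 1/(8.5100*1.1830) = 0.0993
R_1 = 0.1100/(23.1690*1.1830) = 0.0040
R_2 = 0.0110/(42.7250*1.1830) = 0.0002
R_conv_out = 1/(34.9540*1.1830) = 0.0242
R_total = 0.1277 K/W
Q = 121.1600 / 0.1277 = 948.4477 W

R_total = 0.1277 K/W, Q = 948.4477 W


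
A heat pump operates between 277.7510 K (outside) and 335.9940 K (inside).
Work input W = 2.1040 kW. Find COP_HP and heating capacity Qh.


COP = 335.9940 / 58.2430 = 5.7688
Qh = 5.7688 * 2.1040 = 12.1376 kW

COP = 5.7688, Qh = 12.1376 kW


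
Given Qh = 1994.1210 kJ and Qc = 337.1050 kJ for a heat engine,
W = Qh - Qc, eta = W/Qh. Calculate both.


W = 1994.1210 - 337.1050 = 1657.0160 kJ
eta = 1657.0160 / 1994.1210 = 0.8310 = 83.0951%

W = 1657.0160 kJ, eta = 83.0951%


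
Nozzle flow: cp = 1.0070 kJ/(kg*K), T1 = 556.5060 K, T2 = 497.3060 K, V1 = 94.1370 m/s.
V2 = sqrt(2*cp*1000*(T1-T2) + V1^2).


dT = 59.2000 K
2*cp*1000*dT = 119228.8000
V1^2 = 8861.7748
V2 = sqrt(128090.5748) = 357.8974 m/s

357.8974 m/s


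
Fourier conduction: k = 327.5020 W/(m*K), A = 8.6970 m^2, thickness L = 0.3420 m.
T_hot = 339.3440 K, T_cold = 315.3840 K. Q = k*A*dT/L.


dT = 23.9600 K
Q = 327.5020 * 8.6970 * 23.9600 / 0.3420 = 199546.5089 W

199546.5089 W


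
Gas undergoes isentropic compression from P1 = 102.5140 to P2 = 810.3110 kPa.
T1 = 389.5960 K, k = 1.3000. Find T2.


(k-1)/k = 0.2308
(P2/P1)^exp = 1.6114
T2 = 389.5960 * 1.6114 = 627.7908 K

627.7908 K


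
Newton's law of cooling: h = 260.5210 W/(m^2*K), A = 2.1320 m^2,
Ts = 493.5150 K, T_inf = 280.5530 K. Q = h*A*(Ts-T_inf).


dT = 212.9620 K
Q = 260.5210 * 2.1320 * 212.9620 = 118285.6481 W

118285.6481 W


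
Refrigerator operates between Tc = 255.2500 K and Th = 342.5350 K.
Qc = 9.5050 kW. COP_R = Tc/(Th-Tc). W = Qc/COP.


COP = 255.2500 / 87.2850 = 2.9243
W = 9.5050 / 2.9243 = 3.2503 kW

COP = 2.9243, W = 3.2503 kW


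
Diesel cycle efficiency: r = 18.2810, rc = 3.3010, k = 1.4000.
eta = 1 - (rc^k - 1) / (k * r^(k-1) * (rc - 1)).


r^(k-1) = 3.1974
rc^k = 5.3224
eta = 0.5804 = 58.0361%

58.0361%


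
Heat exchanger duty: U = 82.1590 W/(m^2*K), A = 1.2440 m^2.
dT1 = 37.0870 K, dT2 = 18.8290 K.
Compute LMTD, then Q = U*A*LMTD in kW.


LMTD = 26.9344 K
Q = 82.1590 * 1.2440 * 26.9344 = 2752.8555 W = 2.7529 kW

2.7529 kW


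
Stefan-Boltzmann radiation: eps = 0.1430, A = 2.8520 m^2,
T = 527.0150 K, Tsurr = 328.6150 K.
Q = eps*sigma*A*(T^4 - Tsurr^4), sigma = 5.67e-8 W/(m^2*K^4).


T^4 = 7.7142e+10
Tsurr^4 = 1.1661e+10
Q = 0.1430 * 5.67e-8 * 2.8520 * 6.5481e+10 = 1514.1980 W

1514.1980 W


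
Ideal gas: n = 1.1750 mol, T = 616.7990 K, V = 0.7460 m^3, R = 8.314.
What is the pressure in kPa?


P = nRT/V = 1.1750 * 8.314 * 616.7990 / 0.7460
= 6025.4786 / 0.7460 = 8077.0490 Pa = 8.0770 kPa

8.0770 kPa


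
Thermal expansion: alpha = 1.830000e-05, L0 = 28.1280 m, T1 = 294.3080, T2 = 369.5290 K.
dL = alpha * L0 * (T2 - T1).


dT = 75.2210 K
dL = 1.830000e-05 * 28.1280 * 75.2210 = 0.038719 m
L_final = 28.166719 m

dL = 0.038719 m


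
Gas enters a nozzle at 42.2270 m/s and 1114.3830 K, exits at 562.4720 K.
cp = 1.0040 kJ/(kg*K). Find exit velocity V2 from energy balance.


dT = 551.9110 K
2*cp*1000*dT = 1108237.2880
V1^2 = 1783.1195
V2 = sqrt(1110020.4075) = 1053.5751 m/s

1053.5751 m/s


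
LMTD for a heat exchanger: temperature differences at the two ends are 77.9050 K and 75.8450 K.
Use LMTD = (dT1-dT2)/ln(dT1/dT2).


dT1/dT2 = 1.0272
ln(dT1/dT2) = 0.0268
LMTD = 2.0600 / 0.0268 = 76.8704 K

76.8704 K


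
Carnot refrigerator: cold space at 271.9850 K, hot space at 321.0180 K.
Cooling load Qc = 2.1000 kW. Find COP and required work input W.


COP = 271.9850 / 49.0330 = 5.5470
W = 2.1000 / 5.5470 = 0.3786 kW

COP = 5.5470, W = 0.3786 kW


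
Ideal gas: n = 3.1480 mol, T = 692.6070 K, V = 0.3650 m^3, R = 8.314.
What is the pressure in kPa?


P = nRT/V = 3.1480 * 8.314 * 692.6070 / 0.3650
= 18127.2373 / 0.3650 = 49663.6639 Pa = 49.6637 kPa

49.6637 kPa


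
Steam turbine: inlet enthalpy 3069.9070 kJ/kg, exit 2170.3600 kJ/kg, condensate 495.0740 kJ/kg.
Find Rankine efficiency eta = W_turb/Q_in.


W = 899.5470 kJ/kg
Q_in = 2574.8330 kJ/kg
eta = 0.3494 = 34.9361%

eta = 34.9361%


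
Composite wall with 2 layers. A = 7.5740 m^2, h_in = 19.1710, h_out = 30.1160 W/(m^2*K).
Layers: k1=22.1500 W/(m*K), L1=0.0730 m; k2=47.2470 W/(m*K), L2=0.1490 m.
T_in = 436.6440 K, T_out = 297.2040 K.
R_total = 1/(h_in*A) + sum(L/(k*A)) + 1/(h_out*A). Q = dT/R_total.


R_conv_in = 1/(19.1710*7.5740) = 0.0069
R_1 = 0.0730/(22.1500*7.5740) = 0.0004
R_2 = 0.1490/(47.2470*7.5740) = 0.0004
R_conv_out = 1/(30.1160*7.5740) = 0.0044
R_total = 0.0121 K/W
Q = 139.4400 / 0.0121 = 11502.5032 W

R_total = 0.0121 K/W, Q = 11502.5032 W


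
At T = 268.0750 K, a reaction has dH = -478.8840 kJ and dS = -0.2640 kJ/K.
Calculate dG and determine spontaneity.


T*dS = 268.0750 * -0.2640 = -70.7718 kJ
dG = -478.8840 + 70.7718 = -408.1122 kJ (spontaneous)

dG = -408.1122 kJ, spontaneous


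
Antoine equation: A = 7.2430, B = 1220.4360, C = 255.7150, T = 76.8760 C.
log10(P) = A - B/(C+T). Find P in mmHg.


C+T = 332.5910
B/(C+T) = 3.6695
log10(P) = 7.2430 - 3.6695 = 3.5735
P = 10^3.5735 = 3745.5885 mmHg

3745.5885 mmHg


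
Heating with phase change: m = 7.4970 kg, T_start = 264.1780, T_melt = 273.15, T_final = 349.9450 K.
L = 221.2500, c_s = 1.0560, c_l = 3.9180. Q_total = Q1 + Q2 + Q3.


Q1 (sensible, solid) = 7.4970 * 1.0560 * 8.9720 = 71.0298 kJ
Q2 (latent) = 7.4970 * 221.2500 = 1658.7113 kJ
Q3 (sensible, liquid) = 7.4970 * 3.9180 * 76.7950 = 2255.7184 kJ
Q_total = 3985.4595 kJ

3985.4595 kJ


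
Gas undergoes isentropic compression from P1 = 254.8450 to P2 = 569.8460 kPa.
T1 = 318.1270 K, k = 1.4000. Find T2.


(k-1)/k = 0.2857
(P2/P1)^exp = 1.2585
T2 = 318.1270 * 1.2585 = 400.3615 K

400.3615 K


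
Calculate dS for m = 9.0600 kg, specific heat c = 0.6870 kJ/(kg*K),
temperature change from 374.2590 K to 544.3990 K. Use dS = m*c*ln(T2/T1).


T2/T1 = 1.4546
ln(T2/T1) = 0.3747
dS = 9.0600 * 0.6870 * 0.3747 = 2.3324 kJ/K

2.3324 kJ/K


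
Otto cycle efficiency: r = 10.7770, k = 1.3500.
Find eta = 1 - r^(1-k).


r^(k-1) = 2.2981
eta = 1 - 1/2.2981 = 0.5649 = 56.4863%

56.4863%


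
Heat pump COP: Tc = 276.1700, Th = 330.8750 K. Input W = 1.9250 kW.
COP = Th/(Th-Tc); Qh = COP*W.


COP = 330.8750 / 54.7050 = 6.0484
Qh = 6.0484 * 1.9250 = 11.6431 kW

COP = 6.0484, Qh = 11.6431 kW


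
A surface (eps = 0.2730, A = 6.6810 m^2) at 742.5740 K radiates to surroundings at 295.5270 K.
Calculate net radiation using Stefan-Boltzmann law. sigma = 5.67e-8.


T^4 = 3.0406e+11
Tsurr^4 = 7.6276e+09
Q = 0.2730 * 5.67e-8 * 6.6810 * 2.9643e+11 = 30655.7881 W

30655.7881 W


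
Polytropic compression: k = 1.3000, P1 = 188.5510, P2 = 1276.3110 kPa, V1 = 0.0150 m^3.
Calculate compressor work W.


(k-1)/k = 0.2308
(P2/P1)^exp = 1.5547
W = 4.3333 * 188.5510 * 0.0150 * (1.5547 - 1) = 6.7989 kJ

6.7989 kJ


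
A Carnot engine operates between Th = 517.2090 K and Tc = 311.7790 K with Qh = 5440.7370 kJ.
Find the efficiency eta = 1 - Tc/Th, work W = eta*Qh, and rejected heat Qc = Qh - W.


eta = 1 - 311.7790/517.2090 = 0.3972
W = 0.3972 * 5440.7370 = 2161.0038 kJ
Qc = 5440.7370 - 2161.0038 = 3279.7332 kJ

eta = 39.7190%, W = 2161.0038 kJ, Qc = 3279.7332 kJ


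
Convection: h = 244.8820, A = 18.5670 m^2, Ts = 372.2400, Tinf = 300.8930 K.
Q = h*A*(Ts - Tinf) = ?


dT = 71.3470 K
Q = 244.8820 * 18.5670 * 71.3470 = 324395.1239 W

324395.1239 W


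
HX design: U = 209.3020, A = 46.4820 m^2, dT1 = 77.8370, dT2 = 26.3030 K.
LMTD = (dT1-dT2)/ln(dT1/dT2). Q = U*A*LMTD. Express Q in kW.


LMTD = 47.4997 K
Q = 209.3020 * 46.4820 * 47.4997 = 462113.6108 W = 462.1136 kW

462.1136 kW


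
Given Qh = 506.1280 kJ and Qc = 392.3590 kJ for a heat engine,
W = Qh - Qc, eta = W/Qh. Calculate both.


W = 506.1280 - 392.3590 = 113.7690 kJ
eta = 113.7690 / 506.1280 = 0.2248 = 22.4783%

W = 113.7690 kJ, eta = 22.4783%


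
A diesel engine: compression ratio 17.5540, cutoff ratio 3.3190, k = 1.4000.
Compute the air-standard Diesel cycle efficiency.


r^(k-1) = 3.1459
rc^k = 5.3630
eta = 0.5728 = 57.2822%

57.2822%


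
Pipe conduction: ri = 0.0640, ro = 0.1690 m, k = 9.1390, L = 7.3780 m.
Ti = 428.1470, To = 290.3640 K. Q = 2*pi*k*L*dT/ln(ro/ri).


dT = 137.7830 K
ln(ro/ri) = 0.9710
Q = 2*pi*9.1390*7.3780*137.7830 / 0.9710 = 60115.5205 W

60115.5205 W


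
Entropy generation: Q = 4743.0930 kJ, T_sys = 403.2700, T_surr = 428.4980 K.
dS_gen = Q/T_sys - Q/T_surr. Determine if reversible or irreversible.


dS_sys = 4743.0930/403.2700 = 11.7616 kJ/K
dS_surr = -4743.0930/428.4980 = -11.0691 kJ/K
dS_gen = 11.7616 - 11.0691 = 0.6925 kJ/K (irreversible)

dS_gen = 0.6925 kJ/K, irreversible


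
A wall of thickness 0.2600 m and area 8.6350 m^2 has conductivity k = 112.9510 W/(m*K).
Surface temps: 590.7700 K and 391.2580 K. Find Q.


dT = 199.5120 K
Q = 112.9510 * 8.6350 * 199.5120 / 0.2600 = 748424.6732 W

748424.6732 W


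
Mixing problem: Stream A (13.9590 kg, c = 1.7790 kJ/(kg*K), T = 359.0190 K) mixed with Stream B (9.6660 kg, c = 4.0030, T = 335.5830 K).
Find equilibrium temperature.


num = 21900.2531
den = 63.5261
Tf = 344.7444 K

344.7444 K


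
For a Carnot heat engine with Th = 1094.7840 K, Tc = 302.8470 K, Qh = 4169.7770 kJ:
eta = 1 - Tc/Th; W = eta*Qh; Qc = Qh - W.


eta = 1 - 302.8470/1094.7840 = 0.7234
W = 0.7234 * 4169.7770 = 3016.3034 kJ
Qc = 4169.7770 - 3016.3034 = 1153.4736 kJ

eta = 72.3373%, W = 3016.3034 kJ, Qc = 1153.4736 kJ


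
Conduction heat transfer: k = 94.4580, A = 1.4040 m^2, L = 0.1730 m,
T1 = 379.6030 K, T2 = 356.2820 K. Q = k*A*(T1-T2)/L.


dT = 23.3210 K
Q = 94.4580 * 1.4040 * 23.3210 / 0.1730 = 17877.5055 W

17877.5055 W


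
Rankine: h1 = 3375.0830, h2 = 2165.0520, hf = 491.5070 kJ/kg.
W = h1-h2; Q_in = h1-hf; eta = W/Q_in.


W = 1210.0310 kJ/kg
Q_in = 2883.5760 kJ/kg
eta = 0.4196 = 41.9629%

eta = 41.9629%


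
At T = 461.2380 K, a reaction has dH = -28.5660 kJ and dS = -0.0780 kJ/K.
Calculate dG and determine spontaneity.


T*dS = 461.2380 * -0.0780 = -35.9766 kJ
dG = -28.5660 + 35.9766 = 7.4106 kJ (non-spontaneous)

dG = 7.4106 kJ, non-spontaneous


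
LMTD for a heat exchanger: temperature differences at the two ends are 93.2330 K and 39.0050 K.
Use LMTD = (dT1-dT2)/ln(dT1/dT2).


dT1/dT2 = 2.3903
ln(dT1/dT2) = 0.8714
LMTD = 54.2280 / 0.8714 = 62.2300 K

62.2300 K


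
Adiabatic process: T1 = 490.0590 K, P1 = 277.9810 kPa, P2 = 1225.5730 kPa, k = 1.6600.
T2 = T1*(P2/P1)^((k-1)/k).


(k-1)/k = 0.3976
(P2/P1)^exp = 1.8038
T2 = 490.0590 * 1.8038 = 883.9453 K

883.9453 K


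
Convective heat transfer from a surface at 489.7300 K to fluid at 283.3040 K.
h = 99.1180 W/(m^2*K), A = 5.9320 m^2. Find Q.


dT = 206.4260 K
Q = 99.1180 * 5.9320 * 206.4260 = 121371.8774 W

121371.8774 W


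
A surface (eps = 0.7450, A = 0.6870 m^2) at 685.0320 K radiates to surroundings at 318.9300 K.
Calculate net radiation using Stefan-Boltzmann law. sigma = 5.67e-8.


T^4 = 2.2021e+11
Tsurr^4 = 1.0346e+10
Q = 0.7450 * 5.67e-8 * 0.6870 * 2.0987e+11 = 6090.3224 W

6090.3224 W


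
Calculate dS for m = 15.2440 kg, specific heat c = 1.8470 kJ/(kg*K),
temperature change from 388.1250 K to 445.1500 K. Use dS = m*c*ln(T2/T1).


T2/T1 = 1.1469
ln(T2/T1) = 0.1371
dS = 15.2440 * 1.8470 * 0.1371 = 3.8597 kJ/K

3.8597 kJ/K


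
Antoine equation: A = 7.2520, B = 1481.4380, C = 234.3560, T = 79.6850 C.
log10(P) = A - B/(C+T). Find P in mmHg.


C+T = 314.0410
B/(C+T) = 4.7173
log10(P) = 7.2520 - 4.7173 = 2.5347
P = 10^2.5347 = 342.5000 mmHg

342.5000 mmHg


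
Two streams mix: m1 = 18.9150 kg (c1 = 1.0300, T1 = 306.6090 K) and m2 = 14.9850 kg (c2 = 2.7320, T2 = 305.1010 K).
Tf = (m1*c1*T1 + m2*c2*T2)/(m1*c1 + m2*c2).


num = 18464.0305
den = 60.4215
Tf = 305.5872 K

305.5872 K


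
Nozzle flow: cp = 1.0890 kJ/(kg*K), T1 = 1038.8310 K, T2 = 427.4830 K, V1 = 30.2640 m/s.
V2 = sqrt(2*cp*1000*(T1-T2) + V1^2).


dT = 611.3480 K
2*cp*1000*dT = 1331515.9440
V1^2 = 915.9097
V2 = sqrt(1332431.8537) = 1154.3101 m/s

1154.3101 m/s


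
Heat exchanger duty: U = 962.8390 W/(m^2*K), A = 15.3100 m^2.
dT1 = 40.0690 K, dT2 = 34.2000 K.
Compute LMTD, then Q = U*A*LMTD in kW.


LMTD = 37.0571 K
Q = 962.8390 * 15.3100 * 37.0571 = 546260.7200 W = 546.2607 kW

546.2607 kW


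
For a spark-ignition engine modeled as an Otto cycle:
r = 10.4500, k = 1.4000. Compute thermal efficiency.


r^(k-1) = 2.5565
eta = 1 - 1/2.5565 = 0.6088 = 60.8841%

60.8841%


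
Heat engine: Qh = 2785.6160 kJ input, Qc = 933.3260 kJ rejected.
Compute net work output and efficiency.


W = 2785.6160 - 933.3260 = 1852.2900 kJ
eta = 1852.2900 / 2785.6160 = 0.6649 = 66.4948%

W = 1852.2900 kJ, eta = 66.4948%


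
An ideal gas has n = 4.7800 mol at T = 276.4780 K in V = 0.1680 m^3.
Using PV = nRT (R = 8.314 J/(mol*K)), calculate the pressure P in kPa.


P = nRT/V = 4.7800 * 8.314 * 276.4780 / 0.1680
= 10987.4901 / 0.1680 = 65401.7267 Pa = 65.4017 kPa

65.4017 kPa


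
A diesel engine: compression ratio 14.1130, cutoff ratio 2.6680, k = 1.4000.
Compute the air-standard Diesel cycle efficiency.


r^(k-1) = 2.8830
rc^k = 3.9506
eta = 0.5617 = 56.1737%

56.1737%
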